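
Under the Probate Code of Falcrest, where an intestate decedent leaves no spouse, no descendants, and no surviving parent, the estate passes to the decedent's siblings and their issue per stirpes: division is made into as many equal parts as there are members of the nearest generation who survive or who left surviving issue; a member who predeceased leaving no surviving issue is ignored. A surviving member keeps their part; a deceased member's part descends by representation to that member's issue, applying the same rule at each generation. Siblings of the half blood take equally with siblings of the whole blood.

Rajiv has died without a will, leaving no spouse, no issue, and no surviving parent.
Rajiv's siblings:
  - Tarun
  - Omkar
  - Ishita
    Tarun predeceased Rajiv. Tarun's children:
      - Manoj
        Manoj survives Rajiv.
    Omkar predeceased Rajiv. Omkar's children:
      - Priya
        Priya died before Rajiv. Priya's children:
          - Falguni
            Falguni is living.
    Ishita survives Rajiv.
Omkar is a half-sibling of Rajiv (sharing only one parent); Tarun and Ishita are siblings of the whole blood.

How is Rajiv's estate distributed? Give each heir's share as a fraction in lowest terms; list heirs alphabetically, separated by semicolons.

Falguni 1/3; Ishita 1/3; Manoj 1/3

No spouse, descendants, or parent survives, so the estate passes to Rajiv's siblings per stirpes.
Half-blood and whole-blood siblings take equally under the stated rule.
The estate is divided into 3 equal shares of 1/3 among Tarun, Omkar, Ishita.
Tarun predeceased; the 1/3 allotted to Tarun's branch passes to Tarun's issue by representation.
Manoj is the sole taker at this level and receives the full 1/3.
Omkar predeceased; the 1/3 allotted to Omkar's branch passes to Omkar's issue by representation.
Priya's line is the sole branch at this level, so the full 1/3 passes to Priya's issue by representation.
Falguni is the sole taker at this level and receives the full 1/3.
Ishita is living and takes 1/3.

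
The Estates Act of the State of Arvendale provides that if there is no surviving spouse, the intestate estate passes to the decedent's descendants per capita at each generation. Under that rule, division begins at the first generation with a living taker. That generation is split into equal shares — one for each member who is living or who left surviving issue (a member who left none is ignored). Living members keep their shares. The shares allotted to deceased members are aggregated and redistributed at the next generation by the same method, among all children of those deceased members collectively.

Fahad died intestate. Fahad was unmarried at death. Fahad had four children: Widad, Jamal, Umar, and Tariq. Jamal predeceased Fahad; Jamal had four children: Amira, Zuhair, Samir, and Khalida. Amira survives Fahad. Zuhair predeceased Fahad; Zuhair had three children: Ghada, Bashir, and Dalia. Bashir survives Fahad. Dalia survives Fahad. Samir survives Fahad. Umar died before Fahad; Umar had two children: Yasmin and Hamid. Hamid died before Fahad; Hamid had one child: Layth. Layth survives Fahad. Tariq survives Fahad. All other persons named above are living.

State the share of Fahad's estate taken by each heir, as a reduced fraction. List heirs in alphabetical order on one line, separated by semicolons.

There is no surviving spouse, so the entire estate passes to Fahad's descendants per capita at each generation.
At generation 1 (Widad, Jamal, Umar, Tariq) there are 4 shares of (1)/4 = 1/4 each.
Living: Widad and Tariq — each takes 1/4.
Deceased: Jamal and Umar. Their combined 1/2 is pooled and carried to generation 2.
At generation 2 (Amira, Zuhair, Samir, Khalida, Yasmin, Hamid) there are 6 shares of (1/2)/6 = 1/12 each.
Living: Amira, Samir, Khalida, and Yasmin — each takes 1/12.
Deceased: Zuhair and Hamid. Their combined 1/6 is pooled and carried to generation 3.
At generation 3 (Ghada, Bashir, Dalia, Layth) there are 4 shares of (1/6)/4 = 1/24 each.
Living: Ghada, Bashir, Dalia, and Layth — each takes 1/24.

Amira 1/12; Bashir 1/24; Dalia 1/24; Ghada 1/24; Khalida 1/12; Layth 1/24; Samir 1/12; Tariq 1/4; Widad 1/4; Yasmin 1/12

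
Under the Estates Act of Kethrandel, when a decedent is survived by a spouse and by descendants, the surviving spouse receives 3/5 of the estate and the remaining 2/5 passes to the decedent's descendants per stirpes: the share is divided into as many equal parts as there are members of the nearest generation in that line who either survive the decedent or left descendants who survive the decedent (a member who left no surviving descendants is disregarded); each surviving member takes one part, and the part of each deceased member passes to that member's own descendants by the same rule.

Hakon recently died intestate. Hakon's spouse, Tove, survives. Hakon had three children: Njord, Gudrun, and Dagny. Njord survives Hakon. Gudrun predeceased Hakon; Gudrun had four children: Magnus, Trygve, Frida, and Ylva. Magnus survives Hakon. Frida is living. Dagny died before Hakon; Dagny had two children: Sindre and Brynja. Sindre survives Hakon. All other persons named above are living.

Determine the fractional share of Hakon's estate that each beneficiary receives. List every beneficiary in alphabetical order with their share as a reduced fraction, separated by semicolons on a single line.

Tove, as surviving spouse, takes 3/5.
The remaining 2/5 passes to Hakon's descendants per stirpes.
The 2/5 is divided into 3 equal shares of 2/15 among Njord, Gudrun, Dagny.
Njord is living and takes 2/15.
Gudrun predeceased; the 2/15 allotted to Gudrun's branch passes to Gudrun's issue by representation.
The 2/15 is divided into 4 equal shares of 1/30 among Magnus, Trygve, Frida, Ylva.
Magnus is living and takes 1/30.
Trygve is living and takes 1/30.
Frida is living and takes 1/30.
Ylva is living and takes 1/30.
Dagny predeceased; the 2/15 allotted to Dagny's branch passes to Dagny's issue by representation.
The 2/15 is divided into 2 equal shares of 1/15 among Sindre, Brynja.
Sindre is living and takes 1/15.
Brynja is living and takes 1/15.

Brynja 1/15; Frida 1/30; Magnus 1/30; Njord 2/15; Sindre 1/15; Tove 3/5; Trygve 1/30; Ylva 1/30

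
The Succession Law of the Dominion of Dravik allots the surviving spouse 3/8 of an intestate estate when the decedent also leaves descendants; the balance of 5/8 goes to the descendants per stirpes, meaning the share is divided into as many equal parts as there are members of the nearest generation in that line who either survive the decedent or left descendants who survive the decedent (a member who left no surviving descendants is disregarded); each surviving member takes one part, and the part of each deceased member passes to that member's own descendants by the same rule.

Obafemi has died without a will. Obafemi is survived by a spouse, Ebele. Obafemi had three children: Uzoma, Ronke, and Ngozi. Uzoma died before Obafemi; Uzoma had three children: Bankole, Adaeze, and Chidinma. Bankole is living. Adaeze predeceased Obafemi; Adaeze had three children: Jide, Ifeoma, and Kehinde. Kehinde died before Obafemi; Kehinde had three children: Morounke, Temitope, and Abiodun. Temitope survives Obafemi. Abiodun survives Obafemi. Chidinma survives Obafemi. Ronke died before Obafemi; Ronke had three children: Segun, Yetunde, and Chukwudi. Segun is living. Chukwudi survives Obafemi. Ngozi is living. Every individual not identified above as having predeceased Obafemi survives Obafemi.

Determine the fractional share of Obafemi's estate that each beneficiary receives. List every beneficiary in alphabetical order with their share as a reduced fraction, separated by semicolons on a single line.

Abiodun 5/648; Bankole 5/72; Chidinma 5/72; Chukwudi 5/72; Ebele 3/8; Ifeoma 5/216; Jide 5/216; Morounke 5/648; Ngozi 5/24; Segun 5/72; Temitope 5/648; Yetunde 5/72

Ebele, as surviving spouse, takes 3/8.
The remaining 5/8 passes to Obafemi's descendants per stirpes.
The 5/8 is divided into 3 equal shares of 5/24 among Uzoma, Ronke, Ngozi.
Uzoma predeceased; the 5/24 allotted to Uzoma's branch passes to Uzoma's issue by representation.
The 5/24 is divided into 3 equal shares of 5/72 among Bankole, Adaeze, Chidinma.
Bankole is living and takes 5/72.
Adaeze predeceased; the 5/72 allotted to Adaeze's branch passes to Adaeze's issue by representation.
The 5/72 is divided into 3 equal shares of 5/216 among Jide, Ifeoma, Kehinde.
Jide is living and takes 5/216.
Ifeoma is living and takes 5/216.
Kehinde predeceased; the 5/216 allotted to Kehinde's branch passes to Kehinde's issue by representation.
The 5/216 is divided into 3 equal shares of 5/648 among Morounke, Temitope, Abiodun.
Morounke is living and takes 5/648.
Temitope is living and takes 5/648.
Abiodun is living and takes 5/648.
Chidinma is living and takes 5/72.
Ronke predeceased; the 5/24 allotted to Ronke's branch passes to Ronke's issue by representation.
The 5/24 is divided into 3 equal shares of 5/72 among Segun, Yetunde, Chukwudi.
Segun is living and takes 5/72.
Yetunde is living and takes 5/72.
Chukwudi is living and takes 5/72.
Ngozi is living and takes 5/24.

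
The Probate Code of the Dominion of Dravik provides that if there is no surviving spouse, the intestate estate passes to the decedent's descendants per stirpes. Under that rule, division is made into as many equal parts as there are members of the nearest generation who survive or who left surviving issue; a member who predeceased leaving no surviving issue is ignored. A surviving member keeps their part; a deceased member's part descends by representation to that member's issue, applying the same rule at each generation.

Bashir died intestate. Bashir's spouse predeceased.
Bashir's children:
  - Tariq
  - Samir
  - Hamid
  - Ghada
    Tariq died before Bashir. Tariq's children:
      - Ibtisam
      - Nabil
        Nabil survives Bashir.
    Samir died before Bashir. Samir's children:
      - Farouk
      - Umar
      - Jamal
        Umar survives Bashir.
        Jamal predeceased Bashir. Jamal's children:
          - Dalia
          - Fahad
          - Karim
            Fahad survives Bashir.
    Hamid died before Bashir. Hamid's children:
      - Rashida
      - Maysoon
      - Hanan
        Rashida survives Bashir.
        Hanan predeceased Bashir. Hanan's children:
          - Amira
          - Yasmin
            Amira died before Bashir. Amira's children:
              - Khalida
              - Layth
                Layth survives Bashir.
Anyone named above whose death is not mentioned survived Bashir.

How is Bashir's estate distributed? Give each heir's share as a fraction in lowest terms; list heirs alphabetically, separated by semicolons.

Dalia 1/36; Fahad 1/36; Farouk 1/12; Ghada 1/4; Ibtisam 1/8; Karim 1/36; Khalida 1/48; Layth 1/48; Maysoon 1/12; Nabil 1/8; Rashida 1/12; Umar 1/12; Yasmin 1/24

There is no surviving spouse, so the entire estate passes to Bashir's descendants per stirpes.
The estate is divided into 4 equal shares of 1/4 among Tariq, Samir, Hamid, Ghada.
Tariq predeceased; the 1/4 allotted to Tariq's branch passes to Tariq's issue by representation.
The 1/4 is divided into 2 equal shares of 1/8 among Ibtisam, Nabil.
Ibtisam is living and takes 1/8.
Nabil is living and takes 1/8.
Samir predeceased; the 1/4 allotted to Samir's branch passes to Samir's issue by representation.
The 1/4 is divided into 3 equal shares of 1/12 among Farouk, Umar, Jamal.
Farouk is living and takes 1/12.
Umar is living and takes 1/12.
Jamal predeceased; the 1/12 allotted to Jamal's branch passes to Jamal's issue by representation.
The 1/12 is divided into 3 equal shares of 1/36 among Dalia, Fahad, Karim.
Dalia is living and takes 1/36.
Fahad is living and takes 1/36.
Karim is living and takes 1/36.
Hamid predeceased; the 1/4 allotted to Hamid's branch passes to Hamid's issue by representation.
The 1/4 is divided into 3 equal shares of 1/12 among Rashida, Maysoon, Hanan.
Rashida is living and takes 1/12.
Maysoon is living and takes 1/12.
Hanan predeceased; the 1/12 allotted to Hanan's branch passes to Hanan's issue by representation.
The 1/12 is divided into 2 equal shares of 1/24 among Amira, Yasmin.
Amira predeceased; the 1/24 allotted to Amira's branch passes to Amira's issue by representation.
The 1/24 is divided into 2 equal shares of 1/48 among Khalida, Layth.
Khalida is living and takes 1/48.
Layth is living and takes 1/48.
Yasmin is living and takes 1/24.
Ghada is living and takes 1/4.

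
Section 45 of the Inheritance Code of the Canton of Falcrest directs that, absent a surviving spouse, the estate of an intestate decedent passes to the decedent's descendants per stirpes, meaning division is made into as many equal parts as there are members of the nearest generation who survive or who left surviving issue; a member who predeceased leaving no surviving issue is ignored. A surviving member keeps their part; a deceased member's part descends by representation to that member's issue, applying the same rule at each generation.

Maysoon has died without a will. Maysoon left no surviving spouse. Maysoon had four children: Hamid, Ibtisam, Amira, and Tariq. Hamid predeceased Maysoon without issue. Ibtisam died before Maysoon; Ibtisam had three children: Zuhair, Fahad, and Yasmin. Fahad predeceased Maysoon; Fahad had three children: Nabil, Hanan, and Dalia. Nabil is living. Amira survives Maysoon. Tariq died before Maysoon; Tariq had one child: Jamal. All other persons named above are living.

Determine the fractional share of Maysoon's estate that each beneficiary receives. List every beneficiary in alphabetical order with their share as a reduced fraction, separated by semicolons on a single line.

There is no surviving spouse, so the entire estate passes to Maysoon's descendants per stirpes.
Hamid left no surviving issue, so that branch lapses and is disregarded.
The estate is divided into 3 equal shares of 1/3 among Ibtisam, Amira, Tariq.
Ibtisam predeceased; the 1/3 allotted to Ibtisam's branch passes to Ibtisam's issue by representation.
The 1/3 is divided into 3 equal shares of 1/9 among Zuhair, Fahad, Yasmin.
Zuhair is living and takes 1/9.
Fahad predeceased; the 1/9 allotted to Fahad's branch passes to Fahad's issue by representation.
The 1/9 is divided into 3 equal shares of 1/27 among Nabil, Hanan, Dalia.
Nabil is living and takes 1/27.
Hanan is living and takes 1/27.
Dalia is living and takes 1/27.
Yasmin is living and takes 1/9.
Amira is living and takes 1/3.
Tariq predeceased; the 1/3 allotted to Tariq's branch passes to Tariq's issue by representation.
Jamal is the sole taker at this level and receives the full 1/3.

Amira 1/3; Dalia 1/27; Hanan 1/27; Jamal 1/3; Nabil 1/27; Yasmin 1/9; Zuhair 1/9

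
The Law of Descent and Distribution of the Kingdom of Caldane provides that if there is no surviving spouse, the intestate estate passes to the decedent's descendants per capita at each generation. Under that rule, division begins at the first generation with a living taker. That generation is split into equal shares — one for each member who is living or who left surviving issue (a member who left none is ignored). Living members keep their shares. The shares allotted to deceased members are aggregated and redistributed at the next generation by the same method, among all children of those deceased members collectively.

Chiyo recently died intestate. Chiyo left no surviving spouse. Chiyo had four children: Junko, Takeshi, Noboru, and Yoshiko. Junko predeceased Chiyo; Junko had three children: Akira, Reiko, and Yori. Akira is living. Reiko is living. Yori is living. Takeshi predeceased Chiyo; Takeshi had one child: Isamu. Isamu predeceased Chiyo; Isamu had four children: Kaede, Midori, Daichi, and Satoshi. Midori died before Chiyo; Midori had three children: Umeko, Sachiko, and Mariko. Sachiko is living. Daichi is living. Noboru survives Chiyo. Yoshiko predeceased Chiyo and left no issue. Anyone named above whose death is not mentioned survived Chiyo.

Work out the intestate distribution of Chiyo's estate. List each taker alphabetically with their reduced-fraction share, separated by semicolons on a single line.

There is no surviving spouse, so the entire estate passes to Chiyo's descendants per capita at each generation.
At generation 1 (Junko, Takeshi, Noboru) there are 3 shares of (1)/3 = 1/3 each.
Living: Noboru — each takes 1/3.
Deceased: Junko and Takeshi. Their combined 2/3 is pooled and carried to generation 2.
At generation 2 (Akira, Reiko, Yori, Isamu) there are 4 shares of (2/3)/4 = 1/6 each.
Living: Akira, Reiko, and Yori — each takes 1/6.
Deceased: Isamu. That 1/6 share is carried to generation 3.
At generation 3 (Kaede, Midori, Daichi, Satoshi) there are 4 shares of (1/6)/4 = 1/24 each.
Living: Kaede, Daichi, and Satoshi — each takes 1/24.
Deceased: Midori. That 1/24 share is carried to generation 4.
At generation 4 (Umeko, Sachiko, Mariko) there are 3 shares of (1/24)/3 = 1/72 each.
Living: Umeko, Sachiko, and Mariko — each takes 1/72.

Akira 1/6; Daichi 1/24; Kaede 1/24; Mariko 1/72; Noboru 1/3; Reiko 1/6; Sachiko 1/72; Satoshi 1/24; Umeko 1/72; Yori 1/6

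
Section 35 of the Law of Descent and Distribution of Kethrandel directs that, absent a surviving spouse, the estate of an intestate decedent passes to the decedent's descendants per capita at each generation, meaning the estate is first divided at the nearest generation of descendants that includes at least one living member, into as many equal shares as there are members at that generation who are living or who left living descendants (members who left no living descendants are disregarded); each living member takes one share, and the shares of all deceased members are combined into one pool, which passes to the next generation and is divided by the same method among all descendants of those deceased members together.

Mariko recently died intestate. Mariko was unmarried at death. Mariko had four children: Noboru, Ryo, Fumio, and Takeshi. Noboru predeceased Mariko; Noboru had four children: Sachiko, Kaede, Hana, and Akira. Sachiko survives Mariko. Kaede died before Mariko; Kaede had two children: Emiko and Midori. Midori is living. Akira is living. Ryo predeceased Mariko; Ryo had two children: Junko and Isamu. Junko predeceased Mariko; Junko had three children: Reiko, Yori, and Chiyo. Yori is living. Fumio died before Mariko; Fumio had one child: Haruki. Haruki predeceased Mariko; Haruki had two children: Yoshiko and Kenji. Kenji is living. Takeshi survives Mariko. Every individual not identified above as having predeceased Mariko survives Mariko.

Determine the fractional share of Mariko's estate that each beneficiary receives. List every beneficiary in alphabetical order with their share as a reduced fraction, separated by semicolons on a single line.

Akira 3/28; Chiyo 9/196; Emiko 9/196; Hana 3/28; Isamu 3/28; Kenji 9/196; Midori 9/196; Reiko 9/196; Sachiko 3/28; Takeshi 1/4; Yori 9/196; Yoshiko 9/196

There is no surviving spouse, so the entire estate passes to Mariko's descendants per capita at each generation.
At generation 1 (Noboru, Ryo, Fumio, Takeshi) there are 4 shares of (1)/4 = 1/4 each.
Living: Takeshi — each takes 1/4.
Deceased: Noboru, Ryo, and Fumio. Their combined 3/4 is pooled and carried to generation 2.
At generation 2 (Sachiko, Kaede, Hana, Akira, Junko, Isamu, Haruki) there are 7 shares of (3/4)/7 = 3/28 each.
Living: Sachiko, Hana, Akira, and Isamu — each takes 3/28.
Deceased: Kaede, Junko, and Haruki. Their combined 9/28 is pooled and carried to generation 3.
At generation 3 (Emiko, Midori, Reiko, Yori, Chiyo, Yoshiko, Kenji) there are 7 shares of (9/28)/7 = 9/196 each.
Living: Emiko, Midori, Reiko, Yori, Chiyo, Yoshiko, and Kenji — each takes 9/196.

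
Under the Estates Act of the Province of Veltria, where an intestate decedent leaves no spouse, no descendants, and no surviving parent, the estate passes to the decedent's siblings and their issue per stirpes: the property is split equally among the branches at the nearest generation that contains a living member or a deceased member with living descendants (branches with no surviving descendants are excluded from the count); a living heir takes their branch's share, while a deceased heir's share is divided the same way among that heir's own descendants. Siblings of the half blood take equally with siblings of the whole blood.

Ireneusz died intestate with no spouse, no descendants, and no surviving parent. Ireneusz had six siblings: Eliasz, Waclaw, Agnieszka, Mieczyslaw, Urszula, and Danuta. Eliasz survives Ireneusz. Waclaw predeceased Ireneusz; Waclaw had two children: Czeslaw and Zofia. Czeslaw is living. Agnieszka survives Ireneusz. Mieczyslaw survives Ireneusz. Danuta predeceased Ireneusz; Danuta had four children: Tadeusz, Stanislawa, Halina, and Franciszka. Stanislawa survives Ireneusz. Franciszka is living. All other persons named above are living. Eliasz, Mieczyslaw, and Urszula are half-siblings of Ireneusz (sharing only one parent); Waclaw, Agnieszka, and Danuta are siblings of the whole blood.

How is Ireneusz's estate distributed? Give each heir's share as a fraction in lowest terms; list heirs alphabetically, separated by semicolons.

Agnieszka 1/6; Czeslaw 1/12; Eliasz 1/6; Franciszka 1/24; Halina 1/24; Mieczyslaw 1/6; Stanislawa 1/24; Tadeusz 1/24; Urszula 1/6; Zofia 1/12

No spouse, descendants, or parent survives, so the estate passes to Ireneusz's siblings per stirpes.
Half-blood and whole-blood siblings take equally under the stated rule.
The estate is divided into 6 equal shares of 1/6 among Eliasz, Waclaw, Agnieszka, Mieczyslaw, Urszula, Danuta.
Eliasz is living and takes 1/6.
Waclaw predeceased; the 1/6 allotted to Waclaw's branch passes to Waclaw's issue by representation.
The 1/6 is divided into 2 equal shares of 1/12 among Czeslaw, Zofia.
Czeslaw is living and takes 1/12.
Zofia is living and takes 1/12.
Agnieszka is living and takes 1/6.
Mieczyslaw is living and takes 1/6.
Urszula is living and takes 1/6.
Danuta predeceased; the 1/6 allotted to Danuta's branch passes to Danuta's issue by representation.
The 1/6 is divided into 4 equal shares of 1/24 among Tadeusz, Stanislawa, Halina, Franciszka.
Tadeusz is living and takes 1/24.
Stanislawa is living and takes 1/24.
Halina is living and takes 1/24.
Franciszka is living and takes 1/24.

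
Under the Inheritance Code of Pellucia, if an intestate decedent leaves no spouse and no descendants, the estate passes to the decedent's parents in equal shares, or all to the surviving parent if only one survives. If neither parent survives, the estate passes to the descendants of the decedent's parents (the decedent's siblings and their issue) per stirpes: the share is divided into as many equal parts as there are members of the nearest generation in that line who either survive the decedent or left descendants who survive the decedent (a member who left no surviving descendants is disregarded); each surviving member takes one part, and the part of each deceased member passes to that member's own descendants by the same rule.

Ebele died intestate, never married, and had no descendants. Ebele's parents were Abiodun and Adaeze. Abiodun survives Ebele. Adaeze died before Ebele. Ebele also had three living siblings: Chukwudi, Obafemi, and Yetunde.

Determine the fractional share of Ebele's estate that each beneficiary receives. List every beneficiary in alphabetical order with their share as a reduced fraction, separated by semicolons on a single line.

Only one parent, Abiodun, survives, so Abiodun takes the entire estate. The siblings take nothing because a surviving parent has priority.

Abiodun 1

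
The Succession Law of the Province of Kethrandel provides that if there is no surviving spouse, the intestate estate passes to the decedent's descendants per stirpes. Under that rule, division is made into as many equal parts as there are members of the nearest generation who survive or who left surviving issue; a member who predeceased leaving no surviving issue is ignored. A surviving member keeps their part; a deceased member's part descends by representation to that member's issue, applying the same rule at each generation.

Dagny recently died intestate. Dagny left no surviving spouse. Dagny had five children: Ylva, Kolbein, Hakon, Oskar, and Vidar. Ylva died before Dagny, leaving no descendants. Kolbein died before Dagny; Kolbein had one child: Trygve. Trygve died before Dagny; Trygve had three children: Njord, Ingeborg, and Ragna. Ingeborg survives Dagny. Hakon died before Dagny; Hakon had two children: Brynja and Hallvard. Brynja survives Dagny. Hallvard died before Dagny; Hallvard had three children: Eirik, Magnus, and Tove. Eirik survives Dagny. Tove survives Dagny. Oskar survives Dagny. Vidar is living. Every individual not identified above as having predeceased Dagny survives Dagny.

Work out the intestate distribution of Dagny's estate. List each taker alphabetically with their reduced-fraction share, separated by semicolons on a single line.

Brynja 1/8; Eirik 1/24; Ingeborg 1/12; Magnus 1/24; Njord 1/12; Oskar 1/4; Ragna 1/12; Tove 1/24; Vidar 1/4

There is no surviving spouse, so the entire estate passes to Dagny's descendants per stirpes.
Ylva left no surviving issue, so that branch lapses and is disregarded.
The estate is divided into 4 equal shares of 1/4 among Kolbein, Hakon, Oskar, Vidar.
Kolbein predeceased; the 1/4 allotted to Kolbein's branch passes to Kolbein's issue by representation.
Trygve's line is the sole branch at this level, so the full 1/4 passes to Trygve's issue by representation.
The 1/4 is divided into 3 equal shares of 1/12 among Njord, Ingeborg, Ragna.
Njord is living and takes 1/12.
Ingeborg is living and takes 1/12.
Ragna is living and takes 1/12.
Hakon predeceased; the 1/4 allotted to Hakon's branch passes to Hakon's issue by representation.
The 1/4 is divided into 2 equal shares of 1/8 among Brynja, Hallvard.
Brynja is living and takes 1/8.
Hallvard predeceased; the 1/8 allotted to Hallvard's branch passes to Hallvard's issue by representation.
The 1/8 is divided into 3 equal shares of 1/24 among Eirik, Magnus, Tove.
Eirik is living and takes 1/24.
Magnus is living and takes 1/24.
Tove is living and takes 1/24.
Oskar is living and takes 1/4.
Vidar is living and takes 1/4.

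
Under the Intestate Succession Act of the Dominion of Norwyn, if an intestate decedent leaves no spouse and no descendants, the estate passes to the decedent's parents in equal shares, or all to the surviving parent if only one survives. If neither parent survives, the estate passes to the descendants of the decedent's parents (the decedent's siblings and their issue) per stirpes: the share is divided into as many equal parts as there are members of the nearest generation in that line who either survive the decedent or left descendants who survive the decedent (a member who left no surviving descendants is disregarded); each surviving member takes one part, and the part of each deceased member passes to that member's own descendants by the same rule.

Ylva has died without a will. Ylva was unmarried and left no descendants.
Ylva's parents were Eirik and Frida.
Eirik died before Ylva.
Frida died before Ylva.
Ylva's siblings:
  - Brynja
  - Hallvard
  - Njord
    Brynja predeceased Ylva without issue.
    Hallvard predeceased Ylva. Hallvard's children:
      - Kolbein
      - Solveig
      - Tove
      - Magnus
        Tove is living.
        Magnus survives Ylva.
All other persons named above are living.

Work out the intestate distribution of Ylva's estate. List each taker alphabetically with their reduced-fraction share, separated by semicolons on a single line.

Neither parent survives and there are no descendants, so the estate passes to Ylva's siblings and their issue per stirpes.
Brynja left no surviving issue, so that branch lapses and is disregarded.
The estate is divided into 2 equal shares of 1/2 among Hallvard, Njord.
Hallvard predeceased; the 1/2 allotted to Hallvard's branch passes to Hallvard's issue by representation.
The 1/2 is divided into 4 equal shares of 1/8 among Kolbein, Solveig, Tove, Magnus.
Kolbein is living and takes 1/8.
Solveig is living and takes 1/8.
Tove is living and takes 1/8.
Magnus is living and takes 1/8.
Njord is living and takes 1/2.

Kolbein 1/8; Magnus 1/8; Njord 1/2; Solveig 1/8; Tove 1/8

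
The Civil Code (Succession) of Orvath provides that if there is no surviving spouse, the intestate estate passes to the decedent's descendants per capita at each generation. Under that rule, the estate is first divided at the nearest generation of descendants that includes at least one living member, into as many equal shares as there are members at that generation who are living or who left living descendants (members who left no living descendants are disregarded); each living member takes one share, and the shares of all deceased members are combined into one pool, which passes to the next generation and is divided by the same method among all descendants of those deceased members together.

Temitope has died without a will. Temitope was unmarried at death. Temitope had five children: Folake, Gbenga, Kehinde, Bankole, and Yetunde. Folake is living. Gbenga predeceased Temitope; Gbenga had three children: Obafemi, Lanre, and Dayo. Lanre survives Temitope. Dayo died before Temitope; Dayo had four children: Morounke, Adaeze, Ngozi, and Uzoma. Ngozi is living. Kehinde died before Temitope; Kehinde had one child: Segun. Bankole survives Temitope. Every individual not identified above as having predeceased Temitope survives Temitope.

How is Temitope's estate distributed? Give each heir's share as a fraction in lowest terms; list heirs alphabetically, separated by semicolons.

Adaeze 1/40; Bankole 1/5; Folake 1/5; Lanre 1/10; Morounke 1/40; Ngozi 1/40; Obafemi 1/10; Segun 1/10; Uzoma 1/40; Yetunde 1/5

There is no surviving spouse, so the entire estate passes to Temitope's descendants per capita at each generation.
At generation 1 (Folake, Gbenga, Kehinde, Bankole, Yetunde) there are 5 shares of (1)/5 = 1/5 each.
Living: Folake, Bankole, and Yetunde — each takes 1/5.
Deceased: Gbenga and Kehinde. Their combined 2/5 is pooled and carried to generation 2.
At generation 2 (Obafemi, Lanre, Dayo, Segun) there are 4 shares of (2/5)/4 = 1/10 each.
Living: Obafemi, Lanre, and Segun — each takes 1/10.
Deceased: Dayo. That 1/10 share is carried to generation 3.
At generation 3 (Morounke, Adaeze, Ngozi, Uzoma) there are 4 shares of (1/10)/4 = 1/40 each.
Living: Morounke, Adaeze, Ngozi, and Uzoma — each takes 1/40.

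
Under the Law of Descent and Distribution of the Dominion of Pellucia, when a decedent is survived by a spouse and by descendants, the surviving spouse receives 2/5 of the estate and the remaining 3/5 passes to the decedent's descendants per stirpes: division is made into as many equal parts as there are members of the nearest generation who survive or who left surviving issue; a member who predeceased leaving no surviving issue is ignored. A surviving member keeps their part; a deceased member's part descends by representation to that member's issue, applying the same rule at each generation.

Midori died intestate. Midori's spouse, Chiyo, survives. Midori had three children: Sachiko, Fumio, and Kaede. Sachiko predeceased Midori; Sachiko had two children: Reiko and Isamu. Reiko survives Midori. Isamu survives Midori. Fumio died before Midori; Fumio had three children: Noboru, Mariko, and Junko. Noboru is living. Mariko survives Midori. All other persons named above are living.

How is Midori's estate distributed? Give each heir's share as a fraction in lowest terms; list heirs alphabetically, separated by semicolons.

Chiyo, as surviving spouse, takes 2/5.
The remaining 3/5 passes to Midori's descendants per stirpes.
The 3/5 is divided into 3 equal shares of 1/5 among Sachiko, Fumio, Kaede.
Sachiko predeceased; the 1/5 allotted to Sachiko's branch passes to Sachiko's issue by representation.
The 1/5 is divided into 2 equal shares of 1/10 among Reiko, Isamu.
Reiko is living and takes 1/10.
Isamu is living and takes 1/10.
Fumio predeceased; the 1/5 allotted to Fumio's branch passes to Fumio's issue by representation.
The 1/5 is divided into 3 equal shares of 1/15 among Noboru, Mariko, Junko.
Noboru is living and takes 1/15.
Mariko is living and takes 1/15.
Junko is living and takes 1/15.
Kaede is living and takes 1/5.

Chiyo 2/5; Isamu 1/10; Junko 1/15; Kaede 1/5; Mariko 1/15; Noboru 1/15; Reiko 1/10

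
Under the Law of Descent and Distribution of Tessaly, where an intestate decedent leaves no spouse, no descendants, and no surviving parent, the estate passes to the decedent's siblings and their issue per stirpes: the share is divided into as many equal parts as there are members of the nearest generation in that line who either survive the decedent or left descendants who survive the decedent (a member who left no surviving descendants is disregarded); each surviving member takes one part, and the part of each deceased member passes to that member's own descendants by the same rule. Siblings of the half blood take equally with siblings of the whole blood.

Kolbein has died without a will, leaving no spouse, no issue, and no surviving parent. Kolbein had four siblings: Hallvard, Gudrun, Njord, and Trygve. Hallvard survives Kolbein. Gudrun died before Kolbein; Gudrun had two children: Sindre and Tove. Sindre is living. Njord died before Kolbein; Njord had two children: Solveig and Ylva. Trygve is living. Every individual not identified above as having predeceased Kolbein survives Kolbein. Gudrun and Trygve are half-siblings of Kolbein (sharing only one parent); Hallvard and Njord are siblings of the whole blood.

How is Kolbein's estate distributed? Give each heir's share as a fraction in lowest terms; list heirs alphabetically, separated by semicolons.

Hallvard 1/4; Sindre 1/8; Solveig 1/8; Tove 1/8; Trygve 1/4; Ylva 1/8

No spouse, descendants, or parent survives, so the estate passes to Kolbein's siblings per stirpes.
Half-blood and whole-blood siblings take equally under the stated rule.
The estate is divided into 4 equal shares of 1/4 among Hallvard, Gudrun, Njord, Trygve.
Hallvard is living and takes 1/4.
Gudrun predeceased; the 1/4 allotted to Gudrun's branch passes to Gudrun's issue by representation.
The 1/4 is divided into 2 equal shares of 1/8 among Sindre, Tove.
Sindre is living and takes 1/8.
Tove is living and takes 1/8.
Njord predeceased; the 1/4 allotted to Njord's branch passes to Njord's issue by representation.
The 1/4 is divided into 2 equal shares of 1/8 among Solveig, Ylva.
Solveig is living and takes 1/8.
Ylva is living and takes 1/8.
Trygve is living and takes 1/4.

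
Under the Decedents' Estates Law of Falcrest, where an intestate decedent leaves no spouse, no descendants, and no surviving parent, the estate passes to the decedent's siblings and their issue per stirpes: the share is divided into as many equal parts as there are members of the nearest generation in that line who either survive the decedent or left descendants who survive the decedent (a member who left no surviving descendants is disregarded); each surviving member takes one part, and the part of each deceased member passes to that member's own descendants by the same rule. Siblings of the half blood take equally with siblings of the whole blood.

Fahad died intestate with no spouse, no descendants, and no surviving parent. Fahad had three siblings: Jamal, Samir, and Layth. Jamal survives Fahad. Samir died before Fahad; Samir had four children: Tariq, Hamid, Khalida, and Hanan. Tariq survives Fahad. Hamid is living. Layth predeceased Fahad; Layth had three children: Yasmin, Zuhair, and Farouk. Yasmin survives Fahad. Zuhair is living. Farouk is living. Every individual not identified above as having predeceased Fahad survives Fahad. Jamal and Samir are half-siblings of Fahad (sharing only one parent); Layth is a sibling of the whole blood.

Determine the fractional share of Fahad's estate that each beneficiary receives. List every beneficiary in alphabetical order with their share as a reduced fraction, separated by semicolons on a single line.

No spouse, descendants, or parent survives, so the estate passes to Fahad's siblings per stirpes.
Half-blood and whole-blood siblings take equally under the stated rule.
The estate is divided into 3 equal shares of 1/3 among Jamal, Samir, Layth.
Jamal is living and takes 1/3.
Samir predeceased; the 1/3 allotted to Samir's branch passes to Samir's issue by representation.
The 1/3 is divided into 4 equal shares of 1/12 among Tariq, Hamid, Khalida, Hanan.
Tariq is living and takes 1/12.
Hamid is living and takes 1/12.
Khalida is living and takes 1/12.
Hanan is living and takes 1/12.
Layth predeceased; the 1/3 allotted to Layth's branch passes to Layth's issue by representation.
The 1/3 is divided into 3 equal shares of 1/9 among Yasmin, Zuhair, Farouk.
Yasmin is living and takes 1/9.
Zuhair is living and takes 1/9.
Farouk is living and takes 1/9.

Farouk 1/9; Hamid 1/12; Hanan 1/12; Jamal 1/3; Khalida 1/12; Tariq 1/12; Yasmin 1/9; Zuhair 1/9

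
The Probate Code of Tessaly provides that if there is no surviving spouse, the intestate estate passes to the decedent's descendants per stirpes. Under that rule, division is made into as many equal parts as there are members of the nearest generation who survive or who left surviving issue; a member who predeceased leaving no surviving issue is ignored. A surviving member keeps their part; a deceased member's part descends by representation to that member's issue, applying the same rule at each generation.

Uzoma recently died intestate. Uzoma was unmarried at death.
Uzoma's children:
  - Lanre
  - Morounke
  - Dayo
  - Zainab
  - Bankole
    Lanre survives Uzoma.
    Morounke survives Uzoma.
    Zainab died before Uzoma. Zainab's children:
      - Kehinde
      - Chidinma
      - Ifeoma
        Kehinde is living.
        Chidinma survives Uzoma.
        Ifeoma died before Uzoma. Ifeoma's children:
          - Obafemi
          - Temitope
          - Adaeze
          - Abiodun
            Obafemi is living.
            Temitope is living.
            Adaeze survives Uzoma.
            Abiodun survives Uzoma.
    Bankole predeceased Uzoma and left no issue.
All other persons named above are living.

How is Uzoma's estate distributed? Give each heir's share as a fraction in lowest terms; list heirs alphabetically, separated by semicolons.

There is no surviving spouse, so the entire estate passes to Uzoma's descendants per stirpes.
Bankole left no surviving issue, so that branch lapses and is disregarded.
The estate is divided into 4 equal shares of 1/4 among Lanre, Morounke, Dayo, Zainab.
Lanre is living and takes 1/4.
Morounke is living and takes 1/4.
Dayo is living and takes 1/4.
Zainab predeceased; the 1/4 allotted to Zainab's branch passes to Zainab's issue by representation.
The 1/4 is divided into 3 equal shares of 1/12 among Kehinde, Chidinma, Ifeoma.
Kehinde is living and takes 1/12.
Chidinma is living and takes 1/12.
Ifeoma predeceased; the 1/12 allotted to Ifeoma's branch passes to Ifeoma's issue by representation.
The 1/12 is divided into 4 equal shares of 1/48 among Obafemi, Temitope, Adaeze, Abiodun.
Obafemi is living and takes 1/48.
Temitope is living and takes 1/48.
Adaeze is living and takes 1/48.
Abiodun is living and takes 1/48.

Abiodun 1/48; Adaeze 1/48; Chidinma 1/12; Dayo 1/4; Kehinde 1/12; Lanre 1/4; Morounke 1/4; Obafemi 1/48; Temitope 1/48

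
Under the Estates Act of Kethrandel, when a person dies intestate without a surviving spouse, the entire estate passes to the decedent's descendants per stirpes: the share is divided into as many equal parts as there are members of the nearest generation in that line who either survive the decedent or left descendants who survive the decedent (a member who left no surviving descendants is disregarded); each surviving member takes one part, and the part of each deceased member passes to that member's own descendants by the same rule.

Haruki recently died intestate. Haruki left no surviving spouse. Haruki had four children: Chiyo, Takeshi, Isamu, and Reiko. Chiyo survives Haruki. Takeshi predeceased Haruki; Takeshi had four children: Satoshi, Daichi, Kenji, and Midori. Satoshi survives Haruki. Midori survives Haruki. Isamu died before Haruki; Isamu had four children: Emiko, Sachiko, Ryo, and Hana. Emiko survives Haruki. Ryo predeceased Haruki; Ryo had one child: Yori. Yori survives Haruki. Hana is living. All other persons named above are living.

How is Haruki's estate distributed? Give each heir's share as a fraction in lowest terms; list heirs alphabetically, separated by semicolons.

There is no surviving spouse, so the entire estate passes to Haruki's descendants per stirpes.
The estate is divided into 4 equal shares of 1/4 among Chiyo, Takeshi, Isamu, Reiko.
Chiyo is living and takes 1/4.
Takeshi predeceased; the 1/4 allotted to Takeshi's branch passes to Takeshi's issue by representation.
The 1/4 is divided into 4 equal shares of 1/16 among Satoshi, Daichi, Kenji, Midori.
Satoshi is living and takes 1/16.
Daichi is living and takes 1/16.
Kenji is living and takes 1/16.
Midori is living and takes 1/16.
Isamu predeceased; the 1/4 allotted to Isamu's branch passes to Isamu's issue by representation.
The 1/4 is divided into 4 equal shares of 1/16 among Emiko, Sachiko, Ryo, Hana.
Emiko is living and takes 1/16.
Sachiko is living and takes 1/16.
Ryo predeceased; the 1/16 allotted to Ryo's branch passes to Ryo's issue by representation.
Yori is the sole taker at this level and receives the full 1/16.
Hana is living and takes 1/16.
Reiko is living and takes 1/4.

Chiyo 1/4; Daichi 1/16; Emiko 1/16; Hana 1/16; Kenji 1/16; Midori 1/16; Reiko 1/4; Sachiko 1/16; Satoshi 1/16; Yori 1/16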